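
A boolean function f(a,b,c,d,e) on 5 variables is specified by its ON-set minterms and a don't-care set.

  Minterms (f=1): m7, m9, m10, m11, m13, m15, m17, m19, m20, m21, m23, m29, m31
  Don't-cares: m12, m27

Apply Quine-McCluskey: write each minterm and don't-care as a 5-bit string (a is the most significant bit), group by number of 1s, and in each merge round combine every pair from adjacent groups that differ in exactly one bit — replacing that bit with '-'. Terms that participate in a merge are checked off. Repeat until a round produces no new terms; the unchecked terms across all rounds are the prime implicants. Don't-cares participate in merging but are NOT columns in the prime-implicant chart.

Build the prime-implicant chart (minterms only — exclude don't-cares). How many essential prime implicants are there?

Round 0: 00111✓ 01001✓ 01010✓ 01011✓ 01100✓ 01101✓ 01111✓ 10001✓ 10011✓ 10100✓ 10101✓ 10111✓ 11011✓ 11101✓ 11111✓
Round 1: -0111✓ -1011✓ -1101✓ -1111✓ 0-111✓ 01-01✓ 01-11✓ 010-1✓ 0101- 011-1✓ 0110- 1-011✓ 1-101✓ 1-111✓ 10-01✓ 10-11✓ 100-1✓ 101-1✓ 1010- 11-11✓ 111-1✓
Round 2: --111 -1-11 -11-1 01--1 1--11 1-1-1 10--1
PIs = {--111, -1-11, -11-1, 01--1, 0101-, 0110-, 1--11, 1-1-1, 10--1, 1010-}
Coverage chart:
  m7: --111 ←essential
  m9: 01--1 ←essential
  m10: 0101- ←essential
  m11: -1-11,01--1,0101-
  m13: -11-1,01--1,0110-
  m15: --111,-1-11,-11-1,01--1
  m17: 10--1 ←essential
  m19: 1--11,10--1
  m20: 1010- ←essential
  m21: 1-1-1,10--1,1010-
  m23: --111,1--11,1-1-1,10--1
  m29: -11-1,1-1-1
  m31: --111,-1-11,-11-1,1--11,1-1-1
Essential: --111, 01--1, 0101-, 10--1, 1010-

5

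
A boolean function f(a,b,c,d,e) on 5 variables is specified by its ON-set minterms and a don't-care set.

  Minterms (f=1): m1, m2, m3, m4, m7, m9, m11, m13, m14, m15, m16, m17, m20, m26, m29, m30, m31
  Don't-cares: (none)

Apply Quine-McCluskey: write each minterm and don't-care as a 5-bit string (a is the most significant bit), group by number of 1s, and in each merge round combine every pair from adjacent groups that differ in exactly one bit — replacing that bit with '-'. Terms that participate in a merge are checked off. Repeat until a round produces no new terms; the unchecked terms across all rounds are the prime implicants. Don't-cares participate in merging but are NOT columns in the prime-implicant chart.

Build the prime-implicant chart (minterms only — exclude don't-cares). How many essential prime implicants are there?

size-2^0 implicants → 00001(✓)  00010(✓)  00011(✓)  00100(✓)  00111(✓)  01001(✓)  01011(✓)  01101(✓)  01110(✓)  01111(✓)  10000(✓)  10001(✓)  10100(✓)  11010(✓)  11101(✓)  11110(✓)  11111(✓)
size-2^1 implicants → -0001  -0100  -1101(✓)  -1110(✓)  -1111(✓)  0-001(✓)  0-011(✓)  0-111(✓)  00-11(✓)  000-1(✓)  0001-  01-01(✓)  01-11(✓)  010-1(✓)  011-1(✓)  0111-(✓)  10-00  1000-  11-10  111-1(✓)  1111-(✓)
size-2^2 implicants → -11-1  -111-  0--11  0-0-1  01--1
Unchecked terms (primes): -0001, -0100, -11-1, -111-, 0--11, 0-0-1, 0001-, 01--1, 10-00, 1000-, 11-10
Minterm coverage:
  m1 ⊆ -0001,0-0-1
  m2 ⊆ 0001- [E]
  m3 ⊆ 0--11,0-0-1,0001-
  m4 ⊆ -0100 [E]
  m7 ⊆ 0--11 [E]
  m9 ⊆ 0-0-1,01--1
  m11 ⊆ 0--11,0-0-1,01--1
  m13 ⊆ -11-1,01--1
  m14 ⊆ -111- [E]
  m15 ⊆ -11-1,-111-,0--11,01--1
  m16 ⊆ 10-00,1000-
  m17 ⊆ -0001,1000-
  m20 ⊆ -0100,10-00
  m26 ⊆ 11-10 [E]
  m29 ⊆ -11-1 [E]
  m30 ⊆ -111-,11-10
  m31 ⊆ -11-1,-111-
E = {-0100, -11-1, -111-, 0--11, 0001-, 11-10}

6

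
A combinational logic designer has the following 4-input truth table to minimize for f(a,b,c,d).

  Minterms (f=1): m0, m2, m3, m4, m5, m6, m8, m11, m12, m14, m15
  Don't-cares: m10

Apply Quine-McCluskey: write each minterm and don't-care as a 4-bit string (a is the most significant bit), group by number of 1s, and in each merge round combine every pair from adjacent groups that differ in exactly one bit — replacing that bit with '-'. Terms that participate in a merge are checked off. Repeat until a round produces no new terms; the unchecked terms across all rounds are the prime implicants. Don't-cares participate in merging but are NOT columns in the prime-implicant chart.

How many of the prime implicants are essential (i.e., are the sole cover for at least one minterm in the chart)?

size-2^0 implicants → 0000(✓)  0010(✓)  0011(✓)  0100(✓)  0101(✓)  0110(✓)  1000(✓)  1010(✓)  1011(✓)  1100(✓)  1110(✓)  1111(✓)
size-2^1 implicants → -000(✓)  -010(✓)  -011(✓)  -100(✓)  -110(✓)  0-00(✓)  0-10(✓)  00-0(✓)  001-(✓)  01-0(✓)  010-  1-00(✓)  1-10(✓)  1-11(✓)  10-0(✓)  101-(✓)  11-0(✓)  111-(✓)
size-2^2 implicants → --00(✓)  --10(✓)  -0-0(✓)  -01-  -1-0(✓)  0--0(✓)  1--0(✓)  1-1-
size-2^3 implicants → ---0
Unchecked terms (primes): ---0, -01-, 010-, 1-1-
Minterm coverage:
  m0 ⊆ ---0 [E]
  m2 ⊆ ---0,-01-
  m3 ⊆ -01- [E]
  m4 ⊆ ---0,010-
  m5 ⊆ 010- [E]
  m6 ⊆ ---0 [E]
  m8 ⊆ ---0 [E]
  m11 ⊆ -01-,1-1-
  m12 ⊆ ---0 [E]
  m14 ⊆ ---0,1-1-
  m15 ⊆ 1-1- [E]
E = {---0, -01-, 010-, 1-1-}

4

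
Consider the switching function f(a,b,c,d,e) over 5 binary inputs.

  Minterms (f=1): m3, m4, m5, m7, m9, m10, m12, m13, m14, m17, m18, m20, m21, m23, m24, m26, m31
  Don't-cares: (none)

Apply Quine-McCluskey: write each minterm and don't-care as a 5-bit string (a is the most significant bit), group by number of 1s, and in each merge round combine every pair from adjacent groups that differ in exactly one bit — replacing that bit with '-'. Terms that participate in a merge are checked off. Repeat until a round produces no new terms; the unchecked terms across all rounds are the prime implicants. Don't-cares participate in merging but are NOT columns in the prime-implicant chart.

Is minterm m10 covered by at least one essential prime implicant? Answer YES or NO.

size-2^0 implicants → 00011(✓)  00100(✓)  00101(✓)  00111(✓)  01001(✓)  01010(✓)  01100(✓)  01101(✓)  01110(✓)  10001(✓)  10010(✓)  10100(✓)  10101(✓)  10111(✓)  11000(✓)  11010(✓)  11111(✓)
size-2^1 implicants → -0100(✓)  -0101(✓)  -0111(✓)  -1010  0-100(✓)  0-101(✓)  00-11  001-1(✓)  0010-(✓)  01-01  01-10  011-0  0110-(✓)  1-010  1-111  10-01  101-1(✓)  1010-(✓)  110-0
size-2^2 implicants → -01-1  -010-  0-10-
Unchecked terms (primes): -01-1, -010-, -1010, 0-10-, 00-11, 01-01, 01-10, 011-0, 1-010, 1-111, 10-01, 110-0
Minterm coverage:
  m3 ⊆ 00-11 [E]
  m4 ⊆ -010-,0-10-
  m5 ⊆ -01-1,-010-,0-10-
  m7 ⊆ -01-1,00-11
  m9 ⊆ 01-01 [E]
  m10 ⊆ -1010,01-10
  m12 ⊆ 0-10-,011-0
  m13 ⊆ 0-10-,01-01
  m14 ⊆ 01-10,011-0
  m17 ⊆ 10-01 [E]
  m18 ⊆ 1-010 [E]
  m20 ⊆ -010- [E]
  m21 ⊆ -01-1,-010-,10-01
  m23 ⊆ -01-1,1-111
  m24 ⊆ 110-0 [E]
  m26 ⊆ -1010,1-010,110-0
  m31 ⊆ 1-111 [E]
E = {-010-, 00-11, 01-01, 1-010, 1-111, 10-01, 110-0}

NO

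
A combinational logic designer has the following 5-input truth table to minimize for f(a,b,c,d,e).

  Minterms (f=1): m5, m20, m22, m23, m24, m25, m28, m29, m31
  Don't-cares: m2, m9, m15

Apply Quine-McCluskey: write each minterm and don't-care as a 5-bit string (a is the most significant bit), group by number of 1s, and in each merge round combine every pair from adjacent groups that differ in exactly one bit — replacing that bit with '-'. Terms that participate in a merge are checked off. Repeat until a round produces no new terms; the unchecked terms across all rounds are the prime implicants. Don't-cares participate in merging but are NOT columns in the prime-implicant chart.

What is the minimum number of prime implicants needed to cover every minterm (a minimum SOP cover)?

4

[col 0] 00010, 00101, 01001*, 01111*, 10100*, 10110*, 10111*, 11000*, 11001*, 11100*, 11101*, 11111*
[col 1] -1001, -1111, 1-100, 1-111, 101-0, 1011-, 11-00*, 11-01*, 1100-*, 111-1, 1110-*
[col 2] 11-0-
Prime implicants: -1001, -1111, 00010, 00101, 1-100, 1-111, 101-0, 1011-, 11-0-, 111-1
PI chart (minterm → PIs covering it):
  5 | 00101  (sole → essential)
  20 | 1-100,101-0
  22 | 101-0,1011-
  23 | 1-111,1011-
  24 | 11-0-  (sole → essential)
  25 | -1001,11-0-
  28 | 1-100,11-0-
  29 | 11-0-,111-1
  31 | -1111,1-111,111-1
Essential prime implicants: 00101, 11-0-
Petrick residual → 1-111, 101-0
Minimum SOP uses 4 PIs: a'b'cd'e + acde + ab'ce' + abd'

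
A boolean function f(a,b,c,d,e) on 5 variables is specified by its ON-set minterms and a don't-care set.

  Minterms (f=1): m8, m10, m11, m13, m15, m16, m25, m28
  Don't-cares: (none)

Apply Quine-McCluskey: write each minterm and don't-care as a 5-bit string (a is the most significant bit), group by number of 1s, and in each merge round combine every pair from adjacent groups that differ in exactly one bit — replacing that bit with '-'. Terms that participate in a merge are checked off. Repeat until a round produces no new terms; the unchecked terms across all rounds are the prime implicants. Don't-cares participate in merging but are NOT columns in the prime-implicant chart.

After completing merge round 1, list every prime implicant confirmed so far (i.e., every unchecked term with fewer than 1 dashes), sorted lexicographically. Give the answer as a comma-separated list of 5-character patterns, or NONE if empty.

Round 0: 01000✓ 01010✓ 01011✓ 01101✓ 01111✓ 10000 11001 11100
Round 1: 01-11 010-0 0101- 011-1
PIs = {01-11, 010-0, 0101-, 011-1, 10000, 11001, 11100}

10000, 11001, 11100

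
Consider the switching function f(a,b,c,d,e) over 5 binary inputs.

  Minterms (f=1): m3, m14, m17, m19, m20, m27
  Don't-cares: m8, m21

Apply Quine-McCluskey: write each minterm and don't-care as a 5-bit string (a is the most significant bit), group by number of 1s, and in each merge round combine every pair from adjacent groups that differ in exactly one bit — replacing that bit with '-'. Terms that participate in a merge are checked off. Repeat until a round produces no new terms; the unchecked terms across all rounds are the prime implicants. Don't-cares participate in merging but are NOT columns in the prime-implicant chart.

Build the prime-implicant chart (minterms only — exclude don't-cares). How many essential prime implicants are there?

4

size-2^0 implicants → 00011(✓)  01000  01110  10001(✓)  10011(✓)  10100(✓)  10101(✓)  11011(✓)
size-2^1 implicants → -0011  1-011  10-01  100-1  1010-
Unchecked terms (primes): -0011, 01000, 01110, 1-011, 10-01, 100-1, 1010-
Minterm coverage:
  m3 ⊆ -0011 [E]
  m14 ⊆ 01110 [E]
  m17 ⊆ 10-01,100-1
  m19 ⊆ -0011,1-011,100-1
  m20 ⊆ 1010- [E]
  m27 ⊆ 1-011 [E]
E = {-0011, 01110, 1-011, 1010-}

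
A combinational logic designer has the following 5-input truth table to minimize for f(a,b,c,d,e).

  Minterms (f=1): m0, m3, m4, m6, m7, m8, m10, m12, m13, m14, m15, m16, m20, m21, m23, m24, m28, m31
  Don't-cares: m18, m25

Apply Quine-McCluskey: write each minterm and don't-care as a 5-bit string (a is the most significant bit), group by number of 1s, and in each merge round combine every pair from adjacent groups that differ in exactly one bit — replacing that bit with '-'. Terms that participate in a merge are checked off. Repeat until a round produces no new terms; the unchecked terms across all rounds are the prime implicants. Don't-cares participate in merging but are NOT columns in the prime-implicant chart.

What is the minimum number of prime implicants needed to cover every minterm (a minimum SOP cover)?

7

Round 0: 00000✓ 00011✓ 00100✓ 00110✓ 00111✓ 01000✓ 01010✓ 01100✓ 01101✓ 01110✓ 01111✓ 10000✓ 10010✓ 10100✓ 10101✓ 10111✓ 11000✓ 11001✓ 11100✓ 11111✓
Round 1: -0000✓ -0100✓ -0111✓ -1000✓ -1100✓ -1111✓ 0-000✓ 0-100✓ 0-110✓ 0-111✓ 00-00✓ 00-11 001-0✓ 0011-✓ 01-00✓ 01-10✓ 010-0✓ 011-0✓ 011-1✓ 0110-✓ 0111-✓ 1-000✓ 1-100✓ 1-111✓ 10-00✓ 100-0 101-1 1010- 11-00✓ 1100-
Round 2: --000✓ --100✓ --111 -0-00✓ -1-00✓ 0--00✓ 0-1-0 0-11- 01--0 011-- 1--00✓
Round 3: ---00
PIs = {---00, --111, 0-1-0, 0-11-, 00-11, 01--0, 011--, 100-0, 101-1, 1010-, 1100-}
Coverage chart:
  m0: ---00 ←essential
  m3: 00-11 ←essential
  m4: ---00,0-1-0
  m6: 0-1-0,0-11-
  m7: --111,0-11-,00-11
  m8: ---00,01--0
  m10: 01--0 ←essential
  m12: ---00,0-1-0,01--0,011--
  m13: 011-- ←essential
  m14: 0-1-0,0-11-,01--0,011--
  m15: --111,0-11-,011--
  m16: ---00,100-0
  m20: ---00,1010-
  m21: 101-1,1010-
  m23: --111,101-1
  m24: ---00,1100-
  m28: ---00 ←essential
  m31: --111 ←essential
Essential: ---00, --111, 00-11, 01--0, 011--
Petrick residual → 0-1-0, 101-1
Min cover (7 terms): d'e' + cde + a'ce' + a'b'de + a'be' + a'bc + ab'ce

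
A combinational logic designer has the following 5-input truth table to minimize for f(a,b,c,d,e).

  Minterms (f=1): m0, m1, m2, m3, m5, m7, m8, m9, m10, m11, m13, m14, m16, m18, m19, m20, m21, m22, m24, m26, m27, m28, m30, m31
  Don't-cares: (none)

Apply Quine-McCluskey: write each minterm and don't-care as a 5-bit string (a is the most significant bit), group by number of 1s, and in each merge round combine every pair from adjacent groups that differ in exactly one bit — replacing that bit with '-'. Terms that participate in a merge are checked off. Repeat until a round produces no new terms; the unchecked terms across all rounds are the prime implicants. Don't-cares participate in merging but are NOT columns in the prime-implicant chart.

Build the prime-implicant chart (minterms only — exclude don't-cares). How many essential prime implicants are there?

Round 0: 00000✓ 00001✓ 00010✓ 00011✓ 00101✓ 00111✓ 01000✓ 01001✓ 01010✓ 01011✓ 01101✓ 01110✓ 10000✓ 10010✓ 10011✓ 10100✓ 10101✓ 10110✓ 11000✓ 11010✓ 11011✓ 11100✓ 11110✓ 11111✓
Round 1: -0000✓ -0010✓ -0011✓ -0101 -1000✓ -1010✓ -1011✓ -1110✓ 0-000✓ 0-001✓ 0-010✓ 0-011✓ 0-101✓ 00-01✓ 00-11✓ 000-0✓ 000-1✓ 0000-✓ 0001-✓ 001-1✓ 01-01✓ 01-10✓ 010-0✓ 010-1✓ 0100-✓ 0101-✓ 1-000✓ 1-010✓ 1-011✓ 1-100✓ 1-110✓ 10-00✓ 10-10✓ 100-0✓ 1001-✓ 101-0✓ 1010- 11-00✓ 11-10✓ 11-11✓ 110-0✓ 1101-✓ 111-0✓ 1111-✓
Round 2: --000✓ --010✓ --011✓ -00-0✓ -001-✓ -1-10 -10-0✓ -101-✓ 0--01 0-0-0✓ 0-0-1✓ 0-00-✓ 0-01-✓ 00--1 000--✓ 010--✓ 1--00✓ 1--10✓ 1-0-0✓ 1-01-✓ 1-1-0✓ 10--0✓ 11--0✓ 11-1-
Round 3: --0-0 --01- 0-0-- 1---0
PIs = {--0-0, --01-, -0101, -1-10, 0--01, 0-0--, 00--1, 1---0, 1010-, 11-1-}
Coverage chart:
  m0: --0-0,0-0--
  m1: 0--01,0-0--,00--1
  m2: --0-0,--01-,0-0--
  m3: --01-,0-0--,00--1
  m5: -0101,0--01,00--1
  m7: 00--1 ←essential
  m8: --0-0,0-0--
  m9: 0--01,0-0--
  m10: --0-0,--01-,-1-10,0-0--
  m11: --01-,0-0--
  m13: 0--01 ←essential
  m14: -1-10 ←essential
  m16: --0-0,1---0
  m18: --0-0,--01-,1---0
  m19: --01- ←essential
  m20: 1---0,1010-
  m21: -0101,1010-
  m22: 1---0 ←essential
  m24: --0-0,1---0
  m26: --0-0,--01-,-1-10,1---0,11-1-
  m27: --01-,11-1-
  m28: 1---0 ←essential
  m30: -1-10,1---0,11-1-
  m31: 11-1- ←essential
Essential: --01-, -1-10, 0--01, 00--1, 1---0, 11-1-

6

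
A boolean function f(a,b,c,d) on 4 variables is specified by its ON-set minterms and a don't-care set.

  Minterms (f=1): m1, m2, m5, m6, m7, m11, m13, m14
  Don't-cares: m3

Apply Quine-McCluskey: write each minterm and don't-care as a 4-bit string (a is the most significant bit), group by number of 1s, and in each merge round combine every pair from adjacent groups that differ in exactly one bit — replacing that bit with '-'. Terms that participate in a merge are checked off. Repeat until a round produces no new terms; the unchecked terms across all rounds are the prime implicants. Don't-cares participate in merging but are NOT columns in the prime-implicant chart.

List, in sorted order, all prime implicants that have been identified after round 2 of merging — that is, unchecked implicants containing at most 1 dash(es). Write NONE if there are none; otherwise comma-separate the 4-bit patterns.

size-2^0 implicants → 0001(✓)  0010(✓)  0011(✓)  0101(✓)  0110(✓)  0111(✓)  1011(✓)  1101(✓)  1110(✓)
size-2^1 implicants → -011  -101  -110  0-01(✓)  0-10(✓)  0-11(✓)  00-1(✓)  001-(✓)  01-1(✓)  011-(✓)
size-2^2 implicants → 0--1  0-1-
Unchecked terms (primes): -011, -101, -110, 0--1, 0-1-

-011, -101, -110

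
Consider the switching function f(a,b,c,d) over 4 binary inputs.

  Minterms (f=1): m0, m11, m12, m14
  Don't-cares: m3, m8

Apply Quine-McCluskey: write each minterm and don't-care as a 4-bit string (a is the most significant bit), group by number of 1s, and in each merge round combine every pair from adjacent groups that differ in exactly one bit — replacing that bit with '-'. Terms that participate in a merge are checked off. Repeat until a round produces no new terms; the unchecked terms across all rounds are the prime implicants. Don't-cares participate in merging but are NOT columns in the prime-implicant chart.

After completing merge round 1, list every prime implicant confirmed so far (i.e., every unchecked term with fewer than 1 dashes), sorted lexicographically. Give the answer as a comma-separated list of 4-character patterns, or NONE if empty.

NONE

Round 0: 0000✓ 0011✓ 1000✓ 1011✓ 1100✓ 1110✓
Round 1: -000 -011 1-00 11-0
PIs = {-000, -011, 1-00, 11-0}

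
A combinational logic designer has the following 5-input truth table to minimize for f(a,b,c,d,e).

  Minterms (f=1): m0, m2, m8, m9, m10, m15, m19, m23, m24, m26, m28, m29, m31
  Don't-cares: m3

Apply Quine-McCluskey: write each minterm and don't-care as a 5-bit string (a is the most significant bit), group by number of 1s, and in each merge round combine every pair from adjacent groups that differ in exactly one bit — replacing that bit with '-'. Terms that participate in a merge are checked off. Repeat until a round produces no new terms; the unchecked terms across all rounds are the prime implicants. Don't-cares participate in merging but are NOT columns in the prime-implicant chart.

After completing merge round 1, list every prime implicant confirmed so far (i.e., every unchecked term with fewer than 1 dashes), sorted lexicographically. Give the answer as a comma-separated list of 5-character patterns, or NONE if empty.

NONE

[col 0] 00000*, 00010*, 00011*, 01000*, 01001*, 01010*, 01111*, 10011*, 10111*, 11000*, 11010*, 11100*, 11101*, 11111*
[col 1] -0011, -1000*, -1010*, -1111, 0-000*, 0-010*, 000-0*, 0001-, 010-0*, 0100-, 1-111, 10-11, 11-00, 110-0*, 111-1, 1110-
[col 2] -10-0, 0-0-0
Prime implicants: -0011, -10-0, -1111, 0-0-0, 0001-, 0100-, 1-111, 10-11, 11-00, 111-1, 1110-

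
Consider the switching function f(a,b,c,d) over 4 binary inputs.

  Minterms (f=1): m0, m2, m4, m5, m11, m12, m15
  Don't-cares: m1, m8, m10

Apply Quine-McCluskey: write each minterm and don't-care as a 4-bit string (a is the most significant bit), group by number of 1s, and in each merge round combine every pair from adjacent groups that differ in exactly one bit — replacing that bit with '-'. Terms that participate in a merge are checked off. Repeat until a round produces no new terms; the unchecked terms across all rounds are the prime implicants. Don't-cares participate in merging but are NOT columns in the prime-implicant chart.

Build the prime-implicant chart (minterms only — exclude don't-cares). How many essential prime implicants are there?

4

[col 0] 0000*, 0001*, 0010*, 0100*, 0101*, 1000*, 1010*, 1011*, 1100*, 1111*
[col 1] -000*, -010*, -100*, 0-00*, 0-01*, 00-0*, 000-*, 010-*, 1-00*, 1-11, 10-0*, 101-
[col 2] --00, -0-0, 0-0-
Prime implicants: --00, -0-0, 0-0-, 1-11, 101-
PI chart (minterm → PIs covering it):
  0 | --00,-0-0,0-0-
  2 | -0-0  (sole → essential)
  4 | --00,0-0-
  5 | 0-0-  (sole → essential)
  11 | 1-11,101-
  12 | --00  (sole → essential)
  15 | 1-11  (sole → essential)
Essential prime implicants: --00, -0-0, 0-0-, 1-11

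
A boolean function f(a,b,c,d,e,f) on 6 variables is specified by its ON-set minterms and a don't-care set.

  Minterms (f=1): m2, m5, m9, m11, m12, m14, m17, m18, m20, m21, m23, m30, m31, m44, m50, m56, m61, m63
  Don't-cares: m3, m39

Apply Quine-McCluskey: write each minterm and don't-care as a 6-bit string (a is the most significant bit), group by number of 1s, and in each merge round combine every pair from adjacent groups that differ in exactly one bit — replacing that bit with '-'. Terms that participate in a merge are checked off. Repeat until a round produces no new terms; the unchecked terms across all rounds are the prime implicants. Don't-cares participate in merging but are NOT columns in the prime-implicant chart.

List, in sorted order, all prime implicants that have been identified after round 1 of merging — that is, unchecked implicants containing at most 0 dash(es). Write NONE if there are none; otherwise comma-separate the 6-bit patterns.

[col 0] 000010*, 000011*, 000101*, 001001*, 001011*, 001100*, 001110*, 010001*, 010010*, 010100*, 010101*, 010111*, 011110*, 011111*, 100111, 101100*, 110010*, 111000, 111101*, 111111*
[col 1] -01100, -10010, -11111, 0-0010, 0-0101, 0-1110, 00-011, 00001-, 0010-1, 0011-0, 01-111, 010-01, 0101-1, 01010-, 01111-, 1111-1
Prime implicants: -01100, -10010, -11111, 0-0010, 0-0101, 0-1110, 00-011, 00001-, 0010-1, 0011-0, 01-111, 010-01, 0101-1, 01010-, 01111-, 100111, 111000, 1111-1

100111, 111000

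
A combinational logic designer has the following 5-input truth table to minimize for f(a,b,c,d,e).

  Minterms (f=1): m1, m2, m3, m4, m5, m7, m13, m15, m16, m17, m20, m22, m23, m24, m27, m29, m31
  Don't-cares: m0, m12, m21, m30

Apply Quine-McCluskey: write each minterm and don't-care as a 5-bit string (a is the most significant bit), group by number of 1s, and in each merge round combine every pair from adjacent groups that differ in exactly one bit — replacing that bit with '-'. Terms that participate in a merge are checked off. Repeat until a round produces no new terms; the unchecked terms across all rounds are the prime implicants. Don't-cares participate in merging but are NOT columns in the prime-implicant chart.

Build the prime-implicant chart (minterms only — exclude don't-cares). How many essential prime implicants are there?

size-2^0 implicants → 00000(✓)  00001(✓)  00010(✓)  00011(✓)  00100(✓)  00101(✓)  00111(✓)  01100(✓)  01101(✓)  01111(✓)  10000(✓)  10001(✓)  10100(✓)  10101(✓)  10110(✓)  10111(✓)  11000(✓)  11011(✓)  11101(✓)  11110(✓)  11111(✓)
size-2^1 implicants → -0000(✓)  -0001(✓)  -0100(✓)  -0101(✓)  -0111(✓)  -1101(✓)  -1111(✓)  0-100(✓)  0-101(✓)  0-111(✓)  00-00(✓)  00-01(✓)  00-11(✓)  000-0(✓)  000-1(✓)  0000-(✓)  0001-(✓)  001-1(✓)  0010-(✓)  011-1(✓)  0110-(✓)  1-000  1-101(✓)  1-110(✓)  1-111(✓)  10-00(✓)  10-01(✓)  1000-(✓)  101-0(✓)  101-1(✓)  1010-(✓)  1011-(✓)  11-11  111-1(✓)  1111-(✓)
size-2^2 implicants → --101(✓)  --111(✓)  -0-00(✓)  -0-01(✓)  -000-(✓)  -01-1(✓)  -010-(✓)  -11-1(✓)  0-1-1(✓)  0-10-  00--1  00-0-(✓)  000--  1-1-1(✓)  1-11-  10-0-(✓)  101--
size-2^3 implicants → --1-1  -0-0-
Unchecked terms (primes): --1-1, -0-0-, 0-10-, 00--1, 000--, 1-000, 1-11-, 101--, 11-11
Minterm coverage:
  m1 ⊆ -0-0-,00--1,000--
  m2 ⊆ 000-- [E]
  m3 ⊆ 00--1,000--
  m4 ⊆ -0-0-,0-10-
  m5 ⊆ --1-1,-0-0-,0-10-,00--1
  m7 ⊆ --1-1,00--1
  m13 ⊆ --1-1,0-10-
  m15 ⊆ --1-1 [E]
  m16 ⊆ -0-0-,1-000
  m17 ⊆ -0-0- [E]
  m20 ⊆ -0-0-,101--
  m22 ⊆ 1-11-,101--
  m23 ⊆ --1-1,1-11-,101--
  m24 ⊆ 1-000 [E]
  m27 ⊆ 11-11 [E]
  m29 ⊆ --1-1 [E]
  m31 ⊆ --1-1,1-11-,11-11
E = {--1-1, -0-0-, 000--, 1-000, 11-11}

5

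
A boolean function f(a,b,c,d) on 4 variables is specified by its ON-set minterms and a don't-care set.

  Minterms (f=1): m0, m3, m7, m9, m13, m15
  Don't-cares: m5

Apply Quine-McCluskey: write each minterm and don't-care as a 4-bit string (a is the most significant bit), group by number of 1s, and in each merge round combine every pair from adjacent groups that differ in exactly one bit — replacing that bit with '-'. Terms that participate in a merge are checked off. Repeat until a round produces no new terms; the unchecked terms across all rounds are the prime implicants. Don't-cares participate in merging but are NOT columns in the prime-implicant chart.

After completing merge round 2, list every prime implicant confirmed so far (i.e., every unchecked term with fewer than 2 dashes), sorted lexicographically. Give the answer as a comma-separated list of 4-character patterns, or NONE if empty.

[col 0] 0000, 0011*, 0101*, 0111*, 1001*, 1101*, 1111*
[col 1] -101*, -111*, 0-11, 01-1*, 1-01, 11-1*
[col 2] -1-1
Prime implicants: -1-1, 0-11, 0000, 1-01

0-11, 0000, 1-01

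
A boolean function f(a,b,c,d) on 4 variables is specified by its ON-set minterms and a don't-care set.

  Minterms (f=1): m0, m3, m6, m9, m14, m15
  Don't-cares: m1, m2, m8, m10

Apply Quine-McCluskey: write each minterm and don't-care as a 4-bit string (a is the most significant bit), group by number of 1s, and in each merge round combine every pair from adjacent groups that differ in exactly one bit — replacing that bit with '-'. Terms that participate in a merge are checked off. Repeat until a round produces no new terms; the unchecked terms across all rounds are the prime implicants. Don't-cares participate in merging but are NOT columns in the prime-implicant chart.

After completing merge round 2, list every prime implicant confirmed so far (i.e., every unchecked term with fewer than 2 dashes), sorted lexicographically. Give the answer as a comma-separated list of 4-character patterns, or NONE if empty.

size-2^0 implicants → 0000(✓)  0001(✓)  0010(✓)  0011(✓)  0110(✓)  1000(✓)  1001(✓)  1010(✓)  1110(✓)  1111(✓)
size-2^1 implicants → -000(✓)  -001(✓)  -010(✓)  -110(✓)  0-10(✓)  00-0(✓)  00-1(✓)  000-(✓)  001-(✓)  1-10(✓)  10-0(✓)  100-(✓)  111-
size-2^2 implicants → --10  -0-0  -00-  00--
Unchecked terms (primes): --10, -0-0, -00-, 00--, 111-

111-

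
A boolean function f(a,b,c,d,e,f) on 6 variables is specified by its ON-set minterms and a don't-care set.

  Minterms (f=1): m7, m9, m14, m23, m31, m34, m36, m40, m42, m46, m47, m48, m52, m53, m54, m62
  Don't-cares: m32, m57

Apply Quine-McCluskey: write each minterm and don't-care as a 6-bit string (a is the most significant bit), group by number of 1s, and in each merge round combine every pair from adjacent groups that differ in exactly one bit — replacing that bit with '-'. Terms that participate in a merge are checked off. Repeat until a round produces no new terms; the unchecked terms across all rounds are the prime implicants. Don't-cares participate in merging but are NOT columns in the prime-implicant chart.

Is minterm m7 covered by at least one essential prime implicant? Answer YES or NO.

Round 0: 000111✓ 001001 001110✓ 010111✓ 011111✓ 100000✓ 100010✓ 100100✓ 101000✓ 101010✓ 101110✓ 101111✓ 110000✓ 110100✓ 110101✓ 110110✓ 111001 111110✓
Round 1: -01110 0-0111 01-111 1-0000✓ 1-0100✓ 1-1110 10-000✓ 10-010✓ 100-00✓ 1000-0✓ 101-10 1010-0✓ 10111- 11-110 110-00✓ 1101-0 11010-
Round 2: 1-0-00 10-0-0
PIs = {-01110, 0-0111, 001001, 01-111, 1-0-00, 1-1110, 10-0-0, 101-10, 10111-, 11-110, 1101-0, 11010-, 111001}
Coverage chart:
  m7: 0-0111 ←essential
  m9: 001001 ←essential
  m14: -01110 ←essential
  m23: 0-0111,01-111
  m31: 01-111 ←essential
  m34: 10-0-0 ←essential
  m36: 1-0-00 ←essential
  m40: 10-0-0 ←essential
  m42: 10-0-0,101-10
  m46: -01110,1-1110,101-10,10111-
  m47: 10111- ←essential
  m48: 1-0-00 ←essential
  m52: 1-0-00,1101-0,11010-
  m53: 11010- ←essential
  m54: 11-110,1101-0
  m62: 1-1110,11-110
Essential: -01110, 0-0111, 001001, 01-111, 1-0-00, 10-0-0, 10111-, 11010-

YES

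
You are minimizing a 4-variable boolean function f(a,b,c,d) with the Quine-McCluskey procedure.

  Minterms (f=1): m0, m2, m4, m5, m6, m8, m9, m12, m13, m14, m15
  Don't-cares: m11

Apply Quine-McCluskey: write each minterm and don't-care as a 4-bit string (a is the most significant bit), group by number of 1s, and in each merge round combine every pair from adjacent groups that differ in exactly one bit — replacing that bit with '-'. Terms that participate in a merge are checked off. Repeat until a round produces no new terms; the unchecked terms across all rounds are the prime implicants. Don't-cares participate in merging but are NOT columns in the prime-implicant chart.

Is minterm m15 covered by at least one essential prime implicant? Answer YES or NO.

NO

Round 0: 0000✓ 0010✓ 0100✓ 0101✓ 0110✓ 1000✓ 1001✓ 1011✓ 1100✓ 1101✓ 1110✓ 1111✓
Round 1: -000✓ -100✓ -101✓ -110✓ 0-00✓ 0-10✓ 00-0✓ 01-0✓ 010-✓ 1-00✓ 1-01✓ 1-11✓ 10-1✓ 100-✓ 11-0✓ 11-1✓ 110-✓ 111-✓
Round 2: --00 -1-0 -10- 0--0 1--1 1-0- 11--
PIs = {--00, -1-0, -10-, 0--0, 1--1, 1-0-, 11--}
Coverage chart:
  m0: --00,0--0
  m2: 0--0 ←essential
  m4: --00,-1-0,-10-,0--0
  m5: -10- ←essential
  m6: -1-0,0--0
  m8: --00,1-0-
  m9: 1--1,1-0-
  m12: --00,-1-0,-10-,1-0-,11--
  m13: -10-,1--1,1-0-,11--
  m14: -1-0,11--
  m15: 1--1,11--
Essential: -10-, 0--0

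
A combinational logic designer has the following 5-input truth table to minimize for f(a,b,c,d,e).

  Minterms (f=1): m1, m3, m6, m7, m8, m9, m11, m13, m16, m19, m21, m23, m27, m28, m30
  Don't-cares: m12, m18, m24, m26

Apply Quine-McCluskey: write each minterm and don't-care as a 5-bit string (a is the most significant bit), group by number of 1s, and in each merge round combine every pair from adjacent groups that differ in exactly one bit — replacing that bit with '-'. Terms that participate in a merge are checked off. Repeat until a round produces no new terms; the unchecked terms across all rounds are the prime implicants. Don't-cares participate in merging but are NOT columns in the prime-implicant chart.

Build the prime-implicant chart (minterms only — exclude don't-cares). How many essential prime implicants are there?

[col 0] 00001*, 00011*, 00110*, 00111*, 01000*, 01001*, 01011*, 01100*, 01101*, 10000*, 10010*, 10011*, 10101*, 10111*, 11000*, 11010*, 11011*, 11100*, 11110*
[col 1] -0011*, -0111*, -1000*, -1011*, -1100*, 0-001*, 0-011*, 00-11*, 000-1*, 0011-, 01-00*, 01-01*, 010-1*, 0100-*, 0110-*, 1-000*, 1-010*, 1-011*, 10-11*, 100-0*, 1001-*, 101-1, 11-00*, 11-10*, 110-0*, 1101-*, 111-0*
[col 2] --011, -0-11, -1-00, 0-0-1, 01-0-, 1-0-0, 1-01-, 11--0
Prime implicants: --011, -0-11, -1-00, 0-0-1, 0011-, 01-0-, 1-0-0, 1-01-, 101-1, 11--0
PI chart (minterm → PIs covering it):
  1 | 0-0-1  (sole → essential)
  3 | --011,-0-11,0-0-1
  6 | 0011-  (sole → essential)
  7 | -0-11,0011-
  8 | -1-00,01-0-
  9 | 0-0-1,01-0-
  11 | --011,0-0-1
  13 | 01-0-  (sole → essential)
  16 | 1-0-0  (sole → essential)
  19 | --011,-0-11,1-01-
  21 | 101-1  (sole → essential)
  23 | -0-11,101-1
  27 | --011,1-01-
  28 | -1-00,11--0
  30 | 11--0  (sole → essential)
Essential prime implicants: 0-0-1, 0011-, 01-0-, 1-0-0, 101-1, 11--0

6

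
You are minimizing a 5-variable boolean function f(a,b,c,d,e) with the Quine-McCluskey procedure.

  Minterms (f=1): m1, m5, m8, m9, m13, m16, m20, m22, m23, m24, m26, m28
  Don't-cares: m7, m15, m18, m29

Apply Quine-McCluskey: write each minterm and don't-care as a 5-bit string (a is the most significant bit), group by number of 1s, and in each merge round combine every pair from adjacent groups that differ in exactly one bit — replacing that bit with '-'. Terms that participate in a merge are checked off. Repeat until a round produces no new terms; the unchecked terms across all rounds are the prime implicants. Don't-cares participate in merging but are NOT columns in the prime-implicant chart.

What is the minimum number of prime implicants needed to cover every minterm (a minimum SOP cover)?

size-2^0 implicants → 00001(✓)  00101(✓)  00111(✓)  01000(✓)  01001(✓)  01101(✓)  01111(✓)  10000(✓)  10010(✓)  10100(✓)  10110(✓)  10111(✓)  11000(✓)  11010(✓)  11100(✓)  11101(✓)
size-2^1 implicants → -0111  -1000  -1101  0-001(✓)  0-101(✓)  0-111(✓)  00-01(✓)  001-1(✓)  01-01(✓)  0100-  011-1(✓)  1-000(✓)  1-010(✓)  1-100(✓)  10-00(✓)  10-10(✓)  100-0(✓)  101-0(✓)  1011-  11-00(✓)  110-0(✓)  1110-
size-2^2 implicants → 0--01  0-1-1  1--00  1-0-0  10--0
Unchecked terms (primes): -0111, -1000, -1101, 0--01, 0-1-1, 0100-, 1--00, 1-0-0, 10--0, 1011-, 1110-
Minterm coverage:
  m1 ⊆ 0--01 [E]
  m5 ⊆ 0--01,0-1-1
  m8 ⊆ -1000,0100-
  m9 ⊆ 0--01,0100-
  m13 ⊆ -1101,0--01,0-1-1
  m16 ⊆ 1--00,1-0-0,10--0
  m20 ⊆ 1--00,10--0
  m22 ⊆ 10--0,1011-
  m23 ⊆ -0111,1011-
  m24 ⊆ -1000,1--00,1-0-0
  m26 ⊆ 1-0-0 [E]
  m28 ⊆ 1--00,1110-
E = {0--01, 1-0-0}
Petrick residual → -1000, 1--00, 1011-
Cover = bc'd'e' + a'd'e + ad'e' + ac'e' + ab'cd  |cover|=5

5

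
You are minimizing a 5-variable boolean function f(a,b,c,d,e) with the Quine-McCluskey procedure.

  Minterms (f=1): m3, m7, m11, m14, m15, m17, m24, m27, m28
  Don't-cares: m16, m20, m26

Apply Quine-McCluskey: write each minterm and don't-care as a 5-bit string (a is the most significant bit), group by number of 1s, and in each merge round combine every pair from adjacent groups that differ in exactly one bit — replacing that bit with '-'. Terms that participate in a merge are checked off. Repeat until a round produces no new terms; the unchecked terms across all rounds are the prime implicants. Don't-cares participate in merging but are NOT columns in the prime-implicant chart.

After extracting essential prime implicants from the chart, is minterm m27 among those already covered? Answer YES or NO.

size-2^0 implicants → 00011(✓)  00111(✓)  01011(✓)  01110(✓)  01111(✓)  10000(✓)  10001(✓)  10100(✓)  11000(✓)  11010(✓)  11011(✓)  11100(✓)
size-2^1 implicants → -1011  0-011(✓)  0-111(✓)  00-11(✓)  01-11(✓)  0111-  1-000(✓)  1-100(✓)  10-00(✓)  1000-  11-00(✓)  110-0  1101-
size-2^2 implicants → 0--11  1--00
Unchecked terms (primes): -1011, 0--11, 0111-, 1--00, 1000-, 110-0, 1101-
Minterm coverage:
  m3 ⊆ 0--11 [E]
  m7 ⊆ 0--11 [E]
  m11 ⊆ -1011,0--11
  m14 ⊆ 0111- [E]
  m15 ⊆ 0--11,0111-
  m17 ⊆ 1000- [E]
  m24 ⊆ 1--00,110-0
  m27 ⊆ -1011,1101-
  m28 ⊆ 1--00 [E]
E = {0--11, 0111-, 1--00, 1000-}

NO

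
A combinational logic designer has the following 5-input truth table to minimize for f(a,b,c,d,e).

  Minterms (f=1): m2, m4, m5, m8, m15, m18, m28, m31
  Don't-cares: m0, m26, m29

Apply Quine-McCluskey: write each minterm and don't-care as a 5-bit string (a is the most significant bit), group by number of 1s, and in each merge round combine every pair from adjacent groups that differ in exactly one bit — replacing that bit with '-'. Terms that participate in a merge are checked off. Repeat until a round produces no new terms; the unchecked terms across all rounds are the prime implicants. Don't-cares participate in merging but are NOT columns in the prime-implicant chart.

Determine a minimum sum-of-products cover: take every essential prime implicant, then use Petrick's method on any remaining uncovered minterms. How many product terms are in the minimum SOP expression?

size-2^0 implicants → 00000(✓)  00010(✓)  00100(✓)  00101(✓)  01000(✓)  01111(✓)  10010(✓)  11010(✓)  11100(✓)  11101(✓)  11111(✓)
size-2^1 implicants → -0010  -1111  0-000  00-00  000-0  0010-  1-010  111-1  1110-
Unchecked terms (primes): -0010, -1111, 0-000, 00-00, 000-0, 0010-, 1-010, 111-1, 1110-
Minterm coverage:
  m2 ⊆ -0010,000-0
  m4 ⊆ 00-00,0010-
  m5 ⊆ 0010- [E]
  m8 ⊆ 0-000 [E]
  m15 ⊆ -1111 [E]
  m18 ⊆ -0010,1-010
  m28 ⊆ 1110- [E]
  m31 ⊆ -1111,111-1
E = {-1111, 0-000, 0010-, 1110-}
Petrick residual → -0010
Cover = b'c'de' + bcde + a'c'd'e' + a'b'cd' + abcd'  |cover|=5

5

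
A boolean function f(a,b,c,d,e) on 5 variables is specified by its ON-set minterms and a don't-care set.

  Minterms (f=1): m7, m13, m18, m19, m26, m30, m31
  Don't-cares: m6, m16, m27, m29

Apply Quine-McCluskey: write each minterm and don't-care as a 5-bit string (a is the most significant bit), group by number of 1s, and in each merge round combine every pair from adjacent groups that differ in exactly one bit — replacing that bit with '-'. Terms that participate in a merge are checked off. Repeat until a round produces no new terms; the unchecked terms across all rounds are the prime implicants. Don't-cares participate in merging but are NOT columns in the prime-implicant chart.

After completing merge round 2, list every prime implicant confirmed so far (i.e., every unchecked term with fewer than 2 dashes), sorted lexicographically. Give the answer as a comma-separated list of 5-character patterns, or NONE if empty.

-1101, 0011-, 100-0, 111-1

Round 0: 00110✓ 00111✓ 01101✓ 10000✓ 10010✓ 10011✓ 11010✓ 11011✓ 11101✓ 11110✓ 11111✓
Round 1: -1101 0011- 1-010✓ 1-011✓ 100-0 1001-✓ 11-10✓ 11-11✓ 1101-✓ 111-1 1111-✓
Round 2: 1-01- 11-1-
PIs = {-1101, 0011-, 1-01-, 100-0, 11-1-, 111-1}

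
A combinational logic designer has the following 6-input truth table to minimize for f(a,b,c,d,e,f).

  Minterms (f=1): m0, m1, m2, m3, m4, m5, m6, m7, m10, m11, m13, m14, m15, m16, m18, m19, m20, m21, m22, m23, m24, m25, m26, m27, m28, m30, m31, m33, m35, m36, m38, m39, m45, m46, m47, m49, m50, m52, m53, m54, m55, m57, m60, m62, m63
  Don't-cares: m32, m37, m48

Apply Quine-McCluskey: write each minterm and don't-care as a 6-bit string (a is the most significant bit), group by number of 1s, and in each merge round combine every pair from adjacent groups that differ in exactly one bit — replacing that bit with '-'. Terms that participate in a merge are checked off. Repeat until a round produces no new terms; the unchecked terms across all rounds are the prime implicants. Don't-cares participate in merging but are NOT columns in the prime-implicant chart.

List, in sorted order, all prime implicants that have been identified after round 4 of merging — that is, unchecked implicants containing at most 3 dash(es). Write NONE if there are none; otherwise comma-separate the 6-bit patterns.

--0-00, -0-1-1, -00--1, -00-0-, -1-1-0, -10--0, -11001, 0-0--0, 000---, 01---0, 0110--, 1-0-0-, 11-001

[col 0] 000000*, 000001*, 000010*, 000011*, 000100*, 000101*, 000110*, 000111*, 001010*, 001011*, 001101*, 001110*, 001111*, 010000*, 010010*, 010011*, 010100*, 010101*, 010110*, 010111*, 011000*, 011001*, 011010*, 011011*, 011100*, 011110*, 011111*, 100000*, 100001*, 100011*, 100100*, 100101*, 100110*, 100111*, 101101*, 101110*, 101111*, 110000*, 110001*, 110010*, 110100*, 110101*, 110110*, 110111*, 111001*, 111100*, 111110*, 111111*
[col 1] -00000*, -00001*, -00011*, -00100*, -00101*, -00110*, -00111*, -01101*, -01110*, -01111*, -10000*, -10010*, -10100*, -10101*, -10110*, -10111*, -11001, -11100*, -11110*, -11111*, 0-0000*, 0-0010*, 0-0011*, 0-0100*, 0-0101*, 0-0110*, 0-0111*, 0-1010*, 0-1011*, 0-1110*, 0-1111*, 00-010*, 00-011*, 00-101*, 00-110*, 00-111*, 000-00*, 000-01*, 000-10*, 000-11*, 0000-0*, 0000-1*, 00000-*, 00001-*, 0001-0*, 0001-1*, 00010-*, 00011-*, 001-10*, 001-11*, 00101-*, 0011-1*, 00111-*, 01-000*, 01-010*, 01-011*, 01-100*, 01-110*, 01-111*, 010-00*, 010-10*, 010-11*, 0100-0*, 01001-*, 0101-0*, 0101-1*, 01010-*, 01011-*, 011-00*, 011-10*, 011-11*, 0110-0*, 0110-1*, 01100-*, 01101-*, 0111-0*, 01111-*, 1-0000*, 1-0001*, 1-0100*, 1-0101*, 1-0110*, 1-0111*, 1-1110*, 1-1111*, 10-101*, 10-110*, 10-111*, 100-00*, 100-01*, 100-11*, 1000-1*, 10000-*, 1001-0*, 1001-1*, 10010-*, 10011-*, 1011-1*, 10111-*, 11-001, 11-100*, 11-110*, 11-111*, 110-00*, 110-01*, 110-10*, 1100-0*, 11000-*, 1101-0*, 1101-1*, 11010-*, 11011-*, 1111-0*, 11111-*
[col 2] --0000*, --0100*, --0101*, --0110*, --0111*, --1110*, --1111*, -0-101*, -0-110*, -0-111*, -00-00*, -00-01*, -00-11*, -000-1*, -0000-*, -001-0*, -001-1*, -0010-*, -0011-*, -011-1*, -0111-*, -1-100*, -1-110*, -1-111*, -10-00*, -10-10*, -100-0*, -101-0*, -101-1*, -1010-*, -1011-*, -111-0*, -1111-*, 0--010*, 0--011*, 0--110*, 0--111*, 0-0-00*, 0-0-10*, 0-0-11*, 0-00-0*, 0-001-*, 0-01-0*, 0-01-1*, 0-010-*, 0-011-*, 0-1-10*, 0-1-11*, 0-101-*, 0-111-*, 00--10*, 00--11*, 00-01-*, 00-1-1*, 00-11-*, 000--0*, 000--1*, 000-0-*, 000-1-*, 0000--*, 0001--*, 001-1-*, 01--00*, 01--10*, 01--11*, 01-0-0*, 01-01-*, 01-1-0*, 01-11-*, 010--0*, 010-1-*, 0101--*, 011--0*, 011-1-*, 0110--, 1--110*, 1--111*, 1-0-00*, 1-0-01*, 1-000-*, 1-01-0*, 1-01-1*, 1-010-*, 1-011-*, 1-111-*, 10-1-1*, 10-11-*, 100--1*, 100-0-*, 1001--*, 11-1-0*, 11-11-*, 110--0*, 110-0-*, 1101--*
[col 3] ---110*, ---111*, --0-00, --01-0*, --01-1*, --010-*, --011-*, --111-*, -0-1-1, -0-11-*, -00--1, -00-0-, -001--*, -1-1-0, -1-11-*, -10--0, -101--*, 0---10*, 0---11*, 0--01-*, 0--11-*, 0-0--0, 0-0-1-*, 0-01--*, 0-1-1-*, 00--1-*, 000---, 01---0, 01--1-*, 1--11-*, 1-0-0-, 1-01--*
[col 4] ---11-, --01--, 0---1-
Prime implicants: ---11-, --0-00, --01--, -0-1-1, -00--1, -00-0-, -1-1-0, -10--0, -11001, 0---1-, 0-0--0, 000---, 01---0, 0110--, 1-0-0-, 11-001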